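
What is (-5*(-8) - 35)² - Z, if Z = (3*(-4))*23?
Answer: 301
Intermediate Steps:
Z = -276 (Z = -12*23 = -276)
(-5*(-8) - 35)² - Z = (-5*(-8) - 35)² - 1*(-276) = (40 - 35)² + 276 = 5² + 276 = 25 + 276 = 301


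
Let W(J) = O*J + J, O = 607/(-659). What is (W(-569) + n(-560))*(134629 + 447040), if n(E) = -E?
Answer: 197448705388/659 ≈ 2.9962e+8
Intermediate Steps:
O = -607/659 (O = 607*(-1/659) = -607/659 ≈ -0.92109)
W(J) = 52*J/659 (W(J) = -607*J/659 + J = 52*J/659)
(W(-569) + n(-560))*(134629 + 447040) = ((52/659)*(-569) - 1*(-560))*(134629 + 447040) = (-29588/659 + 560)*581669 = (339452/659)*581669 = 197448705388/659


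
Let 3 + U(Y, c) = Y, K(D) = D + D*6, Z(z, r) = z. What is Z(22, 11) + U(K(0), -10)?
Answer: 19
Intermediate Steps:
K(D) = 7*D (K(D) = D + 6*D = 7*D)
U(Y, c) = -3 + Y
Z(22, 11) + U(K(0), -10) = 22 + (-3 + 7*0) = 22 + (-3 + 0) = 22 - 3 = 19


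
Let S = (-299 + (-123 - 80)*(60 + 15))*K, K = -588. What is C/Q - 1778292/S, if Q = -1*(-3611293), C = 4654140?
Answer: 429304496811/392431987724 ≈ 1.0940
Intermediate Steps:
Q = 3611293
S = 9128112 (S = (-299 + (-123 - 80)*(60 + 15))*(-588) = (-299 - 203*75)*(-588) = (-299 - 15225)*(-588) = -15524*(-588) = 9128112)
C/Q - 1778292/S = 4654140/3611293 - 1778292/9128112 = 4654140*(1/3611293) - 1778292*1/9128112 = 4654140/3611293 - 148191/760676 = 429304496811/392431987724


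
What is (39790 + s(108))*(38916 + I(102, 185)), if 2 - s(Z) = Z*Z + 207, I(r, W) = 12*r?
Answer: 1120748940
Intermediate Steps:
s(Z) = -205 - Z² (s(Z) = 2 - (Z*Z + 207) = 2 - (Z² + 207) = 2 - (207 + Z²) = 2 + (-207 - Z²) = -205 - Z²)
(39790 + s(108))*(38916 + I(102, 185)) = (39790 + (-205 - 1*108²))*(38916 + 12*102) = (39790 + (-205 - 1*11664))*(38916 + 1224) = (39790 + (-205 - 11664))*40140 = (39790 - 11869)*40140 = 27921*40140 = 1120748940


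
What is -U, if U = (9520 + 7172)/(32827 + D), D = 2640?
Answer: -16692/35467 ≈ -0.47063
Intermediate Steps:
U = 16692/35467 (U = (9520 + 7172)/(32827 + 2640) = 16692/35467 ≈ 0.47063)
-U = -1*16692/35467 = -16692/35467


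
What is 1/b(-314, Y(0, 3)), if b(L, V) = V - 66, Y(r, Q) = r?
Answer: -1/66 ≈ -0.015152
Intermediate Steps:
b(L, V) = -66 + V
1/b(-314, Y(0, 3)) = 1/(-66 + 0) = 1/(-66) = -1/66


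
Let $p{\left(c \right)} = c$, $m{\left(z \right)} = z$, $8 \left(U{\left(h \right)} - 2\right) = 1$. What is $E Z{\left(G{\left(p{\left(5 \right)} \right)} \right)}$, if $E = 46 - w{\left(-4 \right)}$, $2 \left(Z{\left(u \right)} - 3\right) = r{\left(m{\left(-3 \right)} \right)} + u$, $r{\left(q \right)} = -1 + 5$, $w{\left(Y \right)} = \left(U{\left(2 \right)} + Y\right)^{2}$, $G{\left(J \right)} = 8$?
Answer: $\frac{24471}{64} \approx 382.36$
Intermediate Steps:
$U{\left(h \right)} = \frac{17}{8}$ ($U{\left(h \right)} = 2 + \frac{1}{8} \cdot 1 = 2 + \frac{1}{8} = \frac{17}{8}$)
$w{\left(Y \right)} = \left(\frac{17}{8} + Y\right)^{2}$
$r{\left(q \right)} = 4$
$Z{\left(u \right)} = 5 + \frac{u}{2}$ ($Z{\left(u \right)} = 3 + \frac{4 + u}{2} = 3 + \left(2 + \frac{u}{2}\right) = 5 + \frac{u}{2}$)
$E = \frac{2719}{64}$ ($E = 46 - \frac{\left(17 + 8 \left(-4\right)\right)^{2}}{64} = 46 - \frac{\left(17 - 32\right)^{2}}{64} = 46 - \frac{\left(-15\right)^{2}}{64} = 46 - \frac{1}{64} \cdot 225 = 46 - \frac{225}{64} = \frac{2719}{64} \approx 42.484$)
$E Z{\left(G{\left(p{\left(5 \right)} \right)} \right)} = \frac{2719 \left(5 + \frac{1}{2} \cdot 8\right)}{64} = \frac{2719 \left(5 + 4\right)}{64} = \frac{2719}{64} \cdot 9 = \frac{24471}{64}$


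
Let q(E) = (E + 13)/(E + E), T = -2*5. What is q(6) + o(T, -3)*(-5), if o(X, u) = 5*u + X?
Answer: 1519/12 ≈ 126.58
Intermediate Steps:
T = -10
q(E) = (13 + E)/(2*E) (q(E) = (13 + E)/((2*E)) = (13 + E)*(1/(2*E)) = (13 + E)/(2*E))
o(X, u) = X + 5*u
q(6) + o(T, -3)*(-5) = (½)*(13 + 6)/6 + (-10 + 5*(-3))*(-5) = (½)*(⅙)*19 + (-10 - 15)*(-5) = 19/12 - 25*(-5) = 19/12 + 125 = 1519/12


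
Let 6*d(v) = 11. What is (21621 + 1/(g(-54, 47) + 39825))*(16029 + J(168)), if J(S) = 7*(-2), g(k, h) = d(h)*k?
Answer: 13755537289705/39726 ≈ 3.4626e+8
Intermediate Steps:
d(v) = 11/6 (d(v) = (1/6)*11 = 11/6)
g(k, h) = 11*k/6
J(S) = -14
(21621 + 1/(g(-54, 47) + 39825))*(16029 + J(168)) = (21621 + 1/((11/6)*(-54) + 39825))*(16029 - 14) = (21621 + 1/(-99 + 39825))*16015 = (21621 + 1/39726)*16015 = (858915847/39726)*16015 = 13755537289705/39726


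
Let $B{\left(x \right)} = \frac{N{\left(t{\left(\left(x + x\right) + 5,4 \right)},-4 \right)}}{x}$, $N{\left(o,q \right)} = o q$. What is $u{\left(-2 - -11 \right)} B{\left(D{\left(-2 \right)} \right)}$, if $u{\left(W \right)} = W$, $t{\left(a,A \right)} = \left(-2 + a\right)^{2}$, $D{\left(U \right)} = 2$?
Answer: $-882$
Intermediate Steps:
$B{\left(x \right)} = - \frac{4 \left(3 + 2 x\right)^{2}}{x}$ ($B{\left(x \right)} = \frac{\left(-2 + \left(\left(x + x\right) + 5\right)\right)^{2} \left(-4\right)}{x} = \frac{\left(-2 + \left(2 x + 5\right)\right)^{2} \left(-4\right)}{x} = \frac{\left(-2 + \left(5 + 2 x\right)\right)^{2} \left(-4\right)}{x} = \frac{\left(3 + 2 x\right)^{2} \left(-4\right)}{x} = \frac{\left(-4\right) \left(3 + 2 x\right)^{2}}{x} = - \frac{4 \left(3 + 2 x\right)^{2}}{x}$)
$u{\left(-2 - -11 \right)} B{\left(D{\left(-2 \right)} \right)} = \left(-2 - -11\right) \left(- \frac{4 \left(3 + 2 \cdot 2\right)^{2}}{2}\right) = \left(-2 + 11\right) \left(\left(-4\right) \frac{1}{2} \left(3 + 4\right)^{2}\right) = 9 \left(\left(-4\right) \frac{1}{2} \cdot 7^{2}\right) = 9 \left(\left(-4\right) \frac{1}{2} \cdot 49\right) = 9 \left(-98\right) = -882$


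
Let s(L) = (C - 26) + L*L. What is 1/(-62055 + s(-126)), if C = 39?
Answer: -1/46166 ≈ -2.1661e-5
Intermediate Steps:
s(L) = 13 + L**2 (s(L) = (39 - 26) + L*L = 13 + L**2)
1/(-62055 + s(-126)) = 1/(-62055 + (13 + (-126)**2)) = 1/(-62055 + (13 + 15876)) = 1/(-62055 + 15889) = 1/(-46166) = -1/46166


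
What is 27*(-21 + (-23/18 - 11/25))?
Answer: -30669/50 ≈ -613.38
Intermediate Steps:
27*(-21 + (-23/18 - 11/25)) = 27*(-21 - 773/450) = 27*(-10223/450) = -30669/50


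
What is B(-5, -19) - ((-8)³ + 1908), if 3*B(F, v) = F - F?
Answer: -1396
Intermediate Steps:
B(F, v) = 0 (B(F, v) = (F - F)/3 = (⅓)*0 = 0)
B(-5, -19) - ((-8)³ + 1908) = 0 - ((-8)³ + 1908) = 0 - (-512 + 1908) = 0 - 1*1396 = 0 - 1396 = -1396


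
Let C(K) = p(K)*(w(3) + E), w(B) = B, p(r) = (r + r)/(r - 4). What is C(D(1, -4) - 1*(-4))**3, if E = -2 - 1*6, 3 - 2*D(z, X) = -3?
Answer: -343000/27 ≈ -12704.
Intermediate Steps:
p(r) = 2*r/(-4 + r) (p(r) = (2*r)/(-4 + r) = 2*r/(-4 + r))
D(z, X) = 3 (D(z, X) = 3/2 - 1/2*(-3) = 3/2 + 3/2 = 3)
E = -8 (E = -2 - 6 = -8)
C(K) = -10*K/(-4 + K) (C(K) = (2*K/(-4 + K))*(3 - 8) = (2*K/(-4 + K))*(-5) = -10*K/(-4 + K))
C(D(1, -4) - 1*(-4))**3 = (-10*(3 - 1*(-4))/(-4 + (3 - 1*(-4))))**3 = (-10*(3 + 4)/(-4 + (3 + 4)))**3 = (-10*7/(-4 + 7))**3 = (-10*7/3)**3 = (-10*7*1/3)**3 = (-70/3)**3 = -343000/27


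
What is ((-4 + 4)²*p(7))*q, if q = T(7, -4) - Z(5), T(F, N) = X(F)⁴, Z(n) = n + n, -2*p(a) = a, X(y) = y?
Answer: 0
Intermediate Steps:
p(a) = -a/2
Z(n) = 2*n
T(F, N) = F⁴
q = 2391 (q = 7⁴ - 2*5 = 2401 - 1*10 = 2401 - 10 = 2391)
((-4 + 4)²*p(7))*q = ((-4 + 4)²*(-½*7))*2391 = (0²*(-7/2))*2391 = (0*(-7/2))*2391 = 0*2391 = 0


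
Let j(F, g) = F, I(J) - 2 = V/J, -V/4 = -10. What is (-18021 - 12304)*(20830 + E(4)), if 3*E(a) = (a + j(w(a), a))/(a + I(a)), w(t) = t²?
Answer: -7580188625/12 ≈ -6.3168e+8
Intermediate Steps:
V = 40 (V = -4*(-10) = 40)
I(J) = 2 + 40/J
E(a) = (a + a²)/(3*(2 + a + 40/a)) (E(a) = ((a + a²)/(a + (2 + 40/a)))/3 = ((a + a²)/(2 + a + 40/a))/3 = (a + a²)/(3*(2 + a + 40/a)))
(-18021 - 12304)*(20830 + E(4)) = (-18021 - 12304)*(20830 + (⅓)*4²*(1 + 4)/(40 + 4² + 2*4)) = -30325*(20830 + (⅓)*16*5/(40 + 16 + 8)) = -30325*(20830 + (⅓)*16*5/64) = -30325*(20830 + (⅓)*16*(1/64)*5) = -30325*(20830 + 5/12) = -30325*249965/12 = -7580188625/12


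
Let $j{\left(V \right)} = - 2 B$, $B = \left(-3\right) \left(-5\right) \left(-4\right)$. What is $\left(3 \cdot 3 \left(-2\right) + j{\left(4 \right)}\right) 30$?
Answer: $3060$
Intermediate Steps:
$B = -60$ ($B = 15 \left(-4\right) = -60$)
$j{\left(V \right)} = 120$ ($j{\left(V \right)} = \left(-2\right) \left(-60\right) = 120$)
$\left(3 \cdot 3 \left(-2\right) + j{\left(4 \right)}\right) 30 = \left(3 \cdot 3 \left(-2\right) + 120\right) 30 = \left(9 \left(-2\right) + 120\right) 30 = \left(-18 + 120\right) 30 = 102 \cdot 30 = 3060$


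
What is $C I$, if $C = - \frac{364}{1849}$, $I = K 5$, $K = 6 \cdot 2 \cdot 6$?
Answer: $- \frac{131040}{1849} \approx -70.871$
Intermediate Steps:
$K = 72$ ($K = 12 \cdot 6 = 72$)
$I = 360$ ($I = 72 \cdot 5 = 360$)
$C = - \frac{364}{1849}$ ($C = \left(-364\right) \frac{1}{1849} = - \frac{364}{1849} \approx -0.19686$)
$C I = \left(- \frac{364}{1849}\right) 360 = - \frac{131040}{1849}$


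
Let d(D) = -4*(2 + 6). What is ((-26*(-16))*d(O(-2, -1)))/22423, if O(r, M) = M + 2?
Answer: -13312/22423 ≈ -0.59368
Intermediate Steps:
O(r, M) = 2 + M
d(D) = -32 (d(D) = -4*8 = -32)
((-26*(-16))*d(O(-2, -1)))/22423 = (-26*(-16)*(-32))/22423 = (416*(-32))*(1/22423) = -13312*1/22423 = -13312/22423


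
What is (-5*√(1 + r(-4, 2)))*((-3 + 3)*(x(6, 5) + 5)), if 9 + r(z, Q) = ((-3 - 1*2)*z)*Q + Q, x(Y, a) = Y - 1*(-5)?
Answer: 0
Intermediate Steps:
x(Y, a) = 5 + Y (x(Y, a) = Y + 5 = 5 + Y)
r(z, Q) = -9 + Q - 5*Q*z (r(z, Q) = -9 + (((-3 - 1*2)*z)*Q + Q) = -9 + (((-3 - 2)*z)*Q + Q) = -9 + ((-5*z)*Q + Q) = -9 + (-5*Q*z + Q) = -9 + (Q - 5*Q*z) = -9 + Q - 5*Q*z)
(-5*√(1 + r(-4, 2)))*((-3 + 3)*(x(6, 5) + 5)) = (-5*√(1 + (-9 + 2 - 5*2*(-4))))*((-3 + 3)*((5 + 6) + 5)) = (-5*√(1 + (-9 + 2 + 40)))*(0*(11 + 5)) = (-5*√(1 + 33))*(0*16) = -5*√34*0 = 0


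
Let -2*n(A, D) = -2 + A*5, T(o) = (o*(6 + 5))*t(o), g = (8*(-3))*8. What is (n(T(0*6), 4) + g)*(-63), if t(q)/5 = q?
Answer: 12033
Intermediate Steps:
g = -192 (g = -24*8 = -192)
t(q) = 5*q
T(o) = 55*o² (T(o) = (o*(6 + 5))*(5*o) = (o*11)*(5*o) = (11*o)*(5*o) = 55*o²)
n(A, D) = 1 - 5*A/2 (n(A, D) = -(-2 + A*5)/2 = -(-2 + 5*A)/2 = 1 - 5*A/2)
(n(T(0*6), 4) + g)*(-63) = ((1 - 275*(0*6)²/2) - 192)*(-63) = ((1 - 275*0²/2) - 192)*(-63) = ((1 - 275*0/2) - 192)*(-63) = ((1 - 5/2*0) - 192)*(-63) = ((1 + 0) - 192)*(-63) = (1 - 192)*(-63) = -191*(-63) = 12033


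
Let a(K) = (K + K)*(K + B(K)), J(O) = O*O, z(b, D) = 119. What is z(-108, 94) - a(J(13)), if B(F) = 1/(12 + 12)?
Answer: -684205/12 ≈ -57017.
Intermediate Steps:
B(F) = 1/24
J(O) = O²
a(K) = 2*K*(1/24 + K) (a(K) = (K + K)*(K + 1/24) = (2*K)*(1/24 + K) = 2*K*(1/24 + K))
z(-108, 94) - a(J(13)) = 119 - 13²*(1 + 24*13²)/12 = 119 - 169*(1 + 24*169)/12 = 119 - 169*(1 + 4056)/12 = 119 - 169*4057/12 = 119 - 1*685633/12 = 119 - 685633/12 = -684205/12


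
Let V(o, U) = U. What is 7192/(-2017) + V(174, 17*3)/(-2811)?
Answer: -6773193/1889929 ≈ -3.5838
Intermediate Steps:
7192/(-2017) + V(174, 17*3)/(-2811) = 7192/(-2017) + (17*3)/(-2811) = 7192*(-1/2017) + 51*(-1/2811) = -7192/2017 - 17/937 = -6773193/1889929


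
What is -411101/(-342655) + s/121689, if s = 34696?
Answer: 61915227469/41697344295 ≈ 1.4849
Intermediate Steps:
-411101/(-342655) + s/121689 = -411101/(-342655) + 34696/121689 = -411101*(-1/342655) + 34696*(1/121689) = 411101/342655 + 34696/121689 = 61915227469/41697344295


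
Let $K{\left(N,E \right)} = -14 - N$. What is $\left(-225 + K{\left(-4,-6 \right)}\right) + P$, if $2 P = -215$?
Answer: $- \frac{685}{2} \approx -342.5$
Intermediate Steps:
$P = - \frac{215}{2}$ ($P = \frac{1}{2} \left(-215\right) = - \frac{215}{2} \approx -107.5$)
$\left(-225 + K{\left(-4,-6 \right)}\right) + P = \left(-225 - 10\right) - \frac{215}{2} = -235 - \frac{215}{2} = - \frac{685}{2}$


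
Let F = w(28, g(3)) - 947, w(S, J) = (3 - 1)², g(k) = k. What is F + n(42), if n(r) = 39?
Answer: -904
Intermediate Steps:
w(S, J) = 4 (w(S, J) = 2² = 4)
F = -943 (F = 4 - 947 = -943)
F + n(42) = -943 + 39 = -904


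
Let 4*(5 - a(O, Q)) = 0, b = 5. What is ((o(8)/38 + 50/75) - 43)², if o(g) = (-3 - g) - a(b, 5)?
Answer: 5938969/3249 ≈ 1827.9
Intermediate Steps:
a(O, Q) = 5 (a(O, Q) = 5 - ¼*0 = 5 + 0 = 5)
o(g) = -8 - g (o(g) = (-3 - g) - 1*5 = (-3 - g) - 5 = -8 - g)
((o(8)/38 + 50/75) - 43)² = (((-8 - 1*8)/38 + 50/75) - 43)² = (((-8 - 8)*(1/38) + 50*(1/75)) - 43)² = ((-16*1/38 + ⅔) - 43)² = ((-8/19 + ⅔) - 43)² = (14/57 - 43)² = (-2437/57)² = 5938969/3249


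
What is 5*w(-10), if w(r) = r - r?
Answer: 0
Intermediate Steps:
w(r) = 0
5*w(-10) = 5*0 = 0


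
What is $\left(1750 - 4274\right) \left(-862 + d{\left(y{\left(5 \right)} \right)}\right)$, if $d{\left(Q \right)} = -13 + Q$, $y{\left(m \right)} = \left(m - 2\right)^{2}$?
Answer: $2185784$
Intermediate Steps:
$y{\left(m \right)} = \left(-2 + m\right)^{2}$
$\left(1750 - 4274\right) \left(-862 + d{\left(y{\left(5 \right)} \right)}\right) = \left(1750 - 4274\right) \left(-862 - \left(13 - \left(-2 + 5\right)^{2}\right)\right) = - 2524 \left(-862 - \left(13 - 3^{2}\right)\right) = - 2524 \left(-862 + \left(-13 + 9\right)\right) = - 2524 \left(-862 - 4\right) = \left(-2524\right) \left(-866\right) = 2185784$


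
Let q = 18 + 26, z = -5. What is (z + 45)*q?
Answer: 1760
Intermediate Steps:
q = 44
(z + 45)*q = (-5 + 45)*44 = 40*44 = 1760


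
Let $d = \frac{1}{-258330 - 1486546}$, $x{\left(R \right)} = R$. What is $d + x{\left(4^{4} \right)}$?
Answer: $\frac{446688255}{1744876} \approx 256.0$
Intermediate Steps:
$d = - \frac{1}{1744876}$ ($d = \frac{1}{-1744876} = - \frac{1}{1744876} \approx -5.7311 \cdot 10^{-7}$)
$d + x{\left(4^{4} \right)} = - \frac{1}{1744876} + 4^{4} = - \frac{1}{1744876} + 256 = \frac{446688255}{1744876}$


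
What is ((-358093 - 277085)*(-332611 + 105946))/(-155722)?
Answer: -71986310685/77861 ≈ -9.2455e+5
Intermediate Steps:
((-358093 - 277085)*(-332611 + 105946))/(-155722) = -635178*(-226665)*(-1/155722) = 143972621370*(-1/155722) = -71986310685/77861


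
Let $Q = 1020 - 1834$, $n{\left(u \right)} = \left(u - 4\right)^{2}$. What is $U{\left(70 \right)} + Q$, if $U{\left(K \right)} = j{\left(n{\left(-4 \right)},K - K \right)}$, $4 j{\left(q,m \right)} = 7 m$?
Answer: $-814$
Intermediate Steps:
$n{\left(u \right)} = \left(-4 + u\right)^{2}$
$Q = -814$ ($Q = 1020 - 1834 = -814$)
$j{\left(q,m \right)} = \frac{7 m}{4}$
$U{\left(K \right)} = 0$ ($U{\left(K \right)} = \frac{7 \left(K - K\right)}{4} = \frac{7}{4} \cdot 0 = 0$)
$U{\left(70 \right)} + Q = 0 - 814 = -814$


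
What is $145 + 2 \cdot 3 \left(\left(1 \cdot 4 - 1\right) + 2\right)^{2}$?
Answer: $295$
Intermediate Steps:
$145 + 2 \cdot 3 \left(\left(1 \cdot 4 - 1\right) + 2\right)^{2} = 145 + 6 \left(\left(4 - 1\right) + 2\right)^{2} = 145 + 6 \left(3 + 2\right)^{2} = 145 + 6 \cdot 5^{2} = 145 + 6 \cdot 25 = 145 + 150 = 295$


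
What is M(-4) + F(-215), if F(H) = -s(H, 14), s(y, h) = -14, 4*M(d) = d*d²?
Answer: -2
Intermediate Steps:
M(d) = d³/4 (M(d) = (d*d²)/4 = d³/4)
F(H) = 14 (F(H) = -1*(-14) = 14)
M(-4) + F(-215) = (¼)*(-4)³ + 14 = (¼)*(-64) + 14 = -16 + 14 = -2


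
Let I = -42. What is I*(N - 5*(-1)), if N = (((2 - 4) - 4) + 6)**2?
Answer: -210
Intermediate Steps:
N = 0 (N = ((-2 - 4) + 6)**2 = (-6 + 6)**2 = 0**2 = 0)
I*(N - 5*(-1)) = -42*(0 - 5*(-1)) = -42*(0 + 5) = -42*5 = -210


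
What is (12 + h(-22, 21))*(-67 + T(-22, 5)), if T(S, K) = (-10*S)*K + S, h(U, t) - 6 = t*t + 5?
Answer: 469104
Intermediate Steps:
h(U, t) = 11 + t**2 (h(U, t) = 6 + (t*t + 5) = 6 + (t**2 + 5) = 6 + (5 + t**2) = 11 + t**2)
T(S, K) = S - 10*K*S (T(S, K) = -10*K*S + S = S - 10*K*S)
(12 + h(-22, 21))*(-67 + T(-22, 5)) = (12 + (11 + 21**2))*(-67 - 22*(1 - 10*5)) = (12 + (11 + 441))*(-67 - 22*(1 - 50)) = (12 + 452)*(-67 - 22*(-49)) = 464*(-67 + 1078) = 464*1011 = 469104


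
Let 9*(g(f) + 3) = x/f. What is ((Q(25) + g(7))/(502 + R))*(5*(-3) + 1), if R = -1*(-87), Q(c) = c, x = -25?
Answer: -2722/5301 ≈ -0.51349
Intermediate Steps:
g(f) = -3 - 25/(9*f) (g(f) = -3 + (-25/f)/9 = -3 - 25/(9*f))
R = 87
((Q(25) + g(7))/(502 + R))*(5*(-3) + 1) = ((25 + (-3 - 25/9/7))/(502 + 87))*(5*(-3) + 1) = ((25 + (-3 - 25/9*⅐))/589)*(-15 + 1) = ((25 + (-3 - 25/63))*(1/589))*(-14) = ((25 - 214/63)*(1/589))*(-14) = ((1361/63)*(1/589))*(-14) = (1361/37107)*(-14) = -2722/5301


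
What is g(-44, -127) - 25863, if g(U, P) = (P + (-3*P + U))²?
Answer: 18237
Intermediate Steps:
g(U, P) = (U - 2*P)² (g(U, P) = (P + (U - 3*P))² = (U - 2*P)²)
g(-44, -127) - 25863 = (-1*(-44) + 2*(-127))² - 25863 = (44 - 254)² - 25863 = (-210)² - 25863 = 44100 - 25863 = 18237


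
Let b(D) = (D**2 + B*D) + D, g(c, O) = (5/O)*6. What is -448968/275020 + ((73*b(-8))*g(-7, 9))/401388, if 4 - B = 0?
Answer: -11162765674/6899357985 ≈ -1.6179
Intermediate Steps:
B = 4 (B = 4 - 1*0 = 4 + 0 = 4)
g(c, O) = 30/O
b(D) = D**2 + 5*D (b(D) = (D**2 + 4*D) + D = D**2 + 5*D)
-448968/275020 + ((73*b(-8))*g(-7, 9))/401388 = -448968/275020 + ((73*(-8*(5 - 8)))*(30/9))/401388 = -448968*1/275020 + ((73*(-8*(-3)))*(30*(1/9)))*(1/401388) = -112242/68755 + ((73*24)*(10/3))*(1/401388) = -112242/68755 + (1752*(10/3))*(1/401388) = -112242/68755 + 5840*(1/401388) = -112242/68755 + 1460/100347 = -11162765674/6899357985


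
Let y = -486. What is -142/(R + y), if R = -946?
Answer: 71/716 ≈ 0.099162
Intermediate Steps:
-142/(R + y) = -142/(-946 - 486) = -142/(-1432) = -1/1432*(-142) = 71/716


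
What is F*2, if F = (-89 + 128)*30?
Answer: 2340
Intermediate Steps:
F = 1170 (F = 39*30 = 1170)
F*2 = 1170*2 = 2340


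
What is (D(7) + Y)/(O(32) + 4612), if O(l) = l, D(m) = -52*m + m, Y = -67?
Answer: -106/1161 ≈ -0.091301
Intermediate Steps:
D(m) = -51*m
(D(7) + Y)/(O(32) + 4612) = (-51*7 - 67)/(32 + 4612) = (-357 - 67)/4644 = -424*1/4644 = -106/1161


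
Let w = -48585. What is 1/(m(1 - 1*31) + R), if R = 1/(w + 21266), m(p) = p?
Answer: -27319/819571 ≈ -0.033333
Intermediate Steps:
R = -1/27319 (R = 1/(-48585 + 21266) = 1/(-27319) = -1/27319 ≈ -3.6605e-5)
1/(m(1 - 1*31) + R) = 1/((1 - 1*31) - 1/27319) = 1/((1 - 31) - 1/27319) = 1/(-30 - 1/27319) = 1/(-819571/27319) = -27319/819571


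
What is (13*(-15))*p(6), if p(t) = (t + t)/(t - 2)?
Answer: -585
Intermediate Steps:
p(t) = 2*t/(-2 + t) (p(t) = (2*t)/(-2 + t) = 2*t/(-2 + t))
(13*(-15))*p(6) = (13*(-15))*(2*6/(-2 + 6)) = -390*6/4 = -195*3 = -585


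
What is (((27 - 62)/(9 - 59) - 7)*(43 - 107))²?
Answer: 4064256/25 ≈ 1.6257e+5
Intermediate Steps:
(((27 - 62)/(9 - 59) - 7)*(43 - 107))² = ((-35/(-50) - 7)*(-64))² = ((-35*(-1/50) - 7)*(-64))² = ((7/10 - 7)*(-64))² = (-63/10*(-64))² = (2016/5)² = 4064256/25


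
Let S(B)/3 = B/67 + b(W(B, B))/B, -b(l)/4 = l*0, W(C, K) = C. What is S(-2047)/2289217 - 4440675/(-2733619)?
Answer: 97297573692078/59896536397663 ≈ 1.6244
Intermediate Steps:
b(l) = 0 (b(l) = -4*l*0 = -4*0 = 0)
S(B) = 3*B/67 (S(B) = 3*(B/67 + 0/B) = 3*(B*(1/67) + 0) = 3*(B/67 + 0) = 3*(B/67) = 3*B/67)
S(-2047)/2289217 - 4440675/(-2733619) = ((3/67)*(-2047))/2289217 - 4440675/(-2733619) = -6141/67*1/2289217 - 4440675*(-1/2733619) = -6141/153377539 + 4440675/2733619 = 97297573692078/59896536397663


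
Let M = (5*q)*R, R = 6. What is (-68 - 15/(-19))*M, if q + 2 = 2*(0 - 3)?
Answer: 306480/19 ≈ 16131.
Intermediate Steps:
q = -8 (q = -2 + 2*(0 - 3) = -2 + 2*(-3) = -2 - 6 = -8)
M = -240 (M = (5*(-8))*6 = -40*6 = -240)
(-68 - 15/(-19))*M = (-68 - 15/(-19))*(-240) = (-68 - 15*(-1)/19)*(-240) = (-68 - 1*(-15/19))*(-240) = (-68 + 15/19)*(-240) = -1277/19*(-240) = 306480/19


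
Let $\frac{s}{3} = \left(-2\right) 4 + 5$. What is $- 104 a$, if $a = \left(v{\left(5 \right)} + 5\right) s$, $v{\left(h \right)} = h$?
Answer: $9360$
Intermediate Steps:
$s = -9$ ($s = 3 \left(\left(-2\right) 4 + 5\right) = 3 \left(-8 + 5\right) = 3 \left(-3\right) = -9$)
$a = -90$ ($a = \left(5 + 5\right) \left(-9\right) = 10 \left(-9\right) = -90$)
$- 104 a = \left(-104\right) \left(-90\right) = 9360$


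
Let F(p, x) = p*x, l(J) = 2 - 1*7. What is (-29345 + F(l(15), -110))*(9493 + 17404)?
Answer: -774499115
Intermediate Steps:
l(J) = -5 (l(J) = 2 - 7 = -5)
(-29345 + F(l(15), -110))*(9493 + 17404) = (-29345 - 5*(-110))*(9493 + 17404) = (-29345 + 550)*26897 = -28795*26897 = -774499115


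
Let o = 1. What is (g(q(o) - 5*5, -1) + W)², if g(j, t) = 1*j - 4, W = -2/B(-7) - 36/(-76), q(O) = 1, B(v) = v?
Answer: 13126129/17689 ≈ 742.05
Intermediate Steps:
W = 101/133 (W = -2/(-7) - 36/(-76) = -2*(-⅐) - 36*(-1/76) = 2/7 + 9/19 = 101/133 ≈ 0.75940)
g(j, t) = -4 + j (g(j, t) = j - 4 = -4 + j)
(g(q(o) - 5*5, -1) + W)² = ((-4 + (1 - 5*5)) + 101/133)² = ((-4 + (1 - 25)) + 101/133)² = ((-4 - 24) + 101/133)² = (-28 + 101/133)² = (-3623/133)² = 13126129/17689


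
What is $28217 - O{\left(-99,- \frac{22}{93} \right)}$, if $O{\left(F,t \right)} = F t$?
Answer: $\frac{874001}{31} \approx 28194.0$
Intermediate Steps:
$28217 - O{\left(-99,- \frac{22}{93} \right)} = 28217 - - 99 \left(- \frac{22}{93}\right) = 28217 - - 99 \left(\left(-22\right) \frac{1}{93}\right) = 28217 - \left(-99\right) \left(- \frac{22}{93}\right) = 28217 - \frac{726}{31} = \frac{874001}{31}$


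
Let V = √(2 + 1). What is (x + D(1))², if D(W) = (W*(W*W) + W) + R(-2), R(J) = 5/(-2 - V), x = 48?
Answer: 1675 + 400*√3 ≈ 2367.8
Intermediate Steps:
V = √3 ≈ 1.7320
R(J) = 5/(-2 - √3)
D(W) = -10 + W + W³ + 5*√3 (D(W) = (W*(W*W) + W) + (-10 + 5*√3) = (W*W² + W) + (-10 + 5*√3) = (W³ + W) + (-10 + 5*√3) = (W + W³) + (-10 + 5*√3) = -10 + W + W³ + 5*√3)
(x + D(1))² = (48 + (-10 + 1 + 1³ + 5*√3))² = (48 + (-10 + 1 + 1 + 5*√3))² = (48 + (-8 + 5*√3))² = (40 + 5*√3)²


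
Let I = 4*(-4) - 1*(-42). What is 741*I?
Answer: 19266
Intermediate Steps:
I = 26 (I = -16 + 42 = 26)
741*I = 741*26 = 19266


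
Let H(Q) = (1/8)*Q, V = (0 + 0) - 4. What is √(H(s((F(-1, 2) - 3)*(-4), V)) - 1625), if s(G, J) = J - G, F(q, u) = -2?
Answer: 2*I*√407 ≈ 40.349*I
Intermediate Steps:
V = -4 (V = 0 - 4 = -4)
H(Q) = Q/8 (H(Q) = (1*(⅛))*Q = Q/8)
√(H(s((F(-1, 2) - 3)*(-4), V)) - 1625) = √((-4 - (-2 - 3)*(-4))/8 - 1625) = √((-4 - (-5)*(-4))/8 - 1625) = √((-4 - 1*20)/8 - 1625) = √((-4 - 20)/8 - 1625) = √((⅛)*(-24) - 1625) = √(-3 - 1625) = √(-1628) = 2*I*√407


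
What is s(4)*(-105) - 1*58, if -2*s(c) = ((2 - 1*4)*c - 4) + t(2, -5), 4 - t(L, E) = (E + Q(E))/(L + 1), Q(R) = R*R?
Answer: -828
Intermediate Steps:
Q(R) = R²
t(L, E) = 4 - (E + E²)/(1 + L) (t(L, E) = 4 - (E + E²)/(L + 1) = 4 - (E + E²)/(1 + L))
s(c) = 10/3 + c (s(c) = -(((2 - 1*4)*c - 4) + (4 - 1*(-5) - 1*(-5)² + 4*2)/(1 + 2))/2 = -(((2 - 4)*c - 4) + (4 + 5 - 1*25 + 8)/3)/2 = -((-2*c - 4) + (4 + 5 - 25 + 8)/3)/2 = -((-4 - 2*c) + (⅓)*(-8))/2 = -((-4 - 2*c) - 8/3)/2 = -(-20/3 - 2*c)/2 = 10/3 + c)
s(4)*(-105) - 1*58 = (10/3 + 4)*(-105) - 1*58 = (22/3)*(-105) - 58 = -770 - 58 = -828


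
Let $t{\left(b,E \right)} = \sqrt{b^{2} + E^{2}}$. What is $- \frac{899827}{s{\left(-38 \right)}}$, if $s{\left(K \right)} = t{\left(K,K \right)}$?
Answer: $- \frac{899827 \sqrt{2}}{76} \approx -16744.0$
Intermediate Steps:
$t{\left(b,E \right)} = \sqrt{E^{2} + b^{2}}$
$s{\left(K \right)} = \sqrt{2} \sqrt{K^{2}}$ ($s{\left(K \right)} = \sqrt{K^{2} + K^{2}} = \sqrt{2 K^{2}} = \sqrt{2} \sqrt{K^{2}}$)
$- \frac{899827}{s{\left(-38 \right)}} = - \frac{899827}{\sqrt{2} \sqrt{\left(-38\right)^{2}}} = - \frac{899827}{\sqrt{2} \sqrt{1444}} = - \frac{899827}{\sqrt{2} \cdot 38} = - \frac{899827}{38 \sqrt{2}} = - 899827 \frac{\sqrt{2}}{76} = - \frac{899827 \sqrt{2}}{76}$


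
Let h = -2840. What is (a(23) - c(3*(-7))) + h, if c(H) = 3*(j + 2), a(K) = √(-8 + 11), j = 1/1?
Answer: -2849 + √3 ≈ -2847.3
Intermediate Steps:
j = 1
a(K) = √3
c(H) = 9 (c(H) = 3*(1 + 2) = 3*3 = 9)
(a(23) - c(3*(-7))) + h = (√3 - 1*9) - 2840 = (√3 - 9) - 2840 = (-9 + √3) - 2840 = -2849 + √3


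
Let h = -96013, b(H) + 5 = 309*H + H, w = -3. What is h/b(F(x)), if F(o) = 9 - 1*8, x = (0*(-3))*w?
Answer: -96013/305 ≈ -314.80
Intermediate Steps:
x = 0 (x = (0*(-3))*(-3) = 0*(-3) = 0)
F(o) = 1 (F(o) = 9 - 8 = 1)
b(H) = -5 + 310*H (b(H) = -5 + (309*H + H) = -5 + 310*H)
h/b(F(x)) = -96013/(-5 + 310*1) = -96013/(-5 + 310) = -96013/305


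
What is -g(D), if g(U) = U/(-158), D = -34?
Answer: -17/79 ≈ -0.21519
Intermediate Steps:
g(U) = -U/158 (g(U) = U*(-1/158) = -U/158)
-g(D) = -(-1)*(-34)/158 = -1*17/79 = -17/79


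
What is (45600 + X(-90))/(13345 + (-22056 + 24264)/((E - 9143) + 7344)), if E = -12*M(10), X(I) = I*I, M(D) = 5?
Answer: 99828300/24806147 ≈ 4.0243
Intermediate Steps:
X(I) = I**2
E = -60 (E = -12*5 = -60)
(45600 + X(-90))/(13345 + (-22056 + 24264)/((E - 9143) + 7344)) = (45600 + (-90)**2)/(13345 + (-22056 + 24264)/((-60 - 9143) + 7344)) = (45600 + 8100)/(13345 + 2208/(-9203 + 7344)) = 53700/(13345 + 2208/(-1859)) = 53700/(13345 + 2208*(-1/1859)) = 53700/(13345 - 2208/1859) = 53700/(24806147/1859) = 53700*(1859/24806147) = 99828300/24806147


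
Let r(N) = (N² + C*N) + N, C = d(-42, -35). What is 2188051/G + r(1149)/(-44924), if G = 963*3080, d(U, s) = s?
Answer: -84127310279/3028326840 ≈ -27.780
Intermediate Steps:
G = 2966040
C = -35
r(N) = N² - 34*N (r(N) = (N² - 35*N) + N = N² - 34*N)
2188051/G + r(1149)/(-44924) = 2188051/2966040 + (1149*(-34 + 1149))/(-44924) = 2188051*(1/2966040) + (1149*1115)*(-1/44924) = 2188051/2966040 + 1281135*(-1/44924) = 2188051/2966040 - 1281135/44924 = -84127310279/3028326840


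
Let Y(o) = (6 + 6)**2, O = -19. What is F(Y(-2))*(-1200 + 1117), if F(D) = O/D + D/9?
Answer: -189655/144 ≈ -1317.0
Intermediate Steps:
Y(o) = 144 (Y(o) = 12**2 = 144)
F(D) = -19/D + D/9
F(Y(-2))*(-1200 + 1117) = (-19/144 + (1/9)*144)*(-1200 + 1117) = (-19*1/144 + 16)*(-83) = (-19/144 + 16)*(-83) = (2285/144)*(-83) = -189655/144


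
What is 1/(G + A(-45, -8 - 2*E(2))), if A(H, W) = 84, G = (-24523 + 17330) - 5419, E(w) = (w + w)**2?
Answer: -1/12528 ≈ -7.9821e-5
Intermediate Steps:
E(w) = 4*w**2 (E(w) = (2*w)**2 = 4*w**2)
G = -12612 (G = -7193 - 5419 = -12612)
1/(G + A(-45, -8 - 2*E(2))) = 1/(-12612 + 84) = 1/(-12528) = -1/12528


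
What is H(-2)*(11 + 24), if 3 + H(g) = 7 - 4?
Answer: 0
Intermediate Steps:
H(g) = 0 (H(g) = -3 + (7 - 4) = -3 + 3 = 0)
H(-2)*(11 + 24) = 0*(11 + 24) = 0*35 = 0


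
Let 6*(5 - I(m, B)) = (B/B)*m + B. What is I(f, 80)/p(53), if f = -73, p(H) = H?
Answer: 23/318 ≈ 0.072327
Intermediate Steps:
I(m, B) = 5 - B/6 - m/6 (I(m, B) = 5 - ((B/B)*m + B)/6 = 5 - (1*m + B)/6 = 5 - (m + B)/6 = 5 - (B + m)/6 = 5 + (-B/6 - m/6) = 5 - B/6 - m/6)
I(f, 80)/p(53) = (5 - 1/6*80 - 1/6*(-73))/53 = (5 - 40/3 + 73/6)*(1/53) = (23/6)*(1/53) = 23/318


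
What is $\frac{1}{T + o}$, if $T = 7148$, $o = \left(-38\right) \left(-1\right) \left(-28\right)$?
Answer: $\frac{1}{6084} \approx 0.00016437$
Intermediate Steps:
$o = -1064$ ($o = 38 \left(-28\right) = -1064$)
$\frac{1}{T + o} = \frac{1}{7148 - 1064} = \frac{1}{6084}$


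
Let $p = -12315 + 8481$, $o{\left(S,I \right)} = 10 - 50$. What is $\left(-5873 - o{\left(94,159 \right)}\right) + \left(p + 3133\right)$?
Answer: $-6534$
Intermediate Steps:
$o{\left(S,I \right)} = -40$ ($o{\left(S,I \right)} = 10 - 50 = -40$)
$p = -3834$
$\left(-5873 - o{\left(94,159 \right)}\right) + \left(p + 3133\right) = \left(-5873 - -40\right) + \left(-3834 + 3133\right) = \left(-5873 + 40\right) - 701 = -5833 - 701 = -6534$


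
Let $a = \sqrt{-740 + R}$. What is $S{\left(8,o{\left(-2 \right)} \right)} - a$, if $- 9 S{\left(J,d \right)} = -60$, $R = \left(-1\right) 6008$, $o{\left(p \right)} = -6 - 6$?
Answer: $\frac{20}{3} - 2 i \sqrt{1687} \approx 6.6667 - 82.146 i$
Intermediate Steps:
$o{\left(p \right)} = -12$
$R = -6008$
$S{\left(J,d \right)} = \frac{20}{3}$ ($S{\left(J,d \right)} = \left(- \frac{1}{9}\right) \left(-60\right) = \frac{20}{3}$)
$a = 2 i \sqrt{1687}$ ($a = \sqrt{-740 - 6008} = \sqrt{-6748} = 2 i \sqrt{1687} \approx 82.146 i$)
$S{\left(8,o{\left(-2 \right)} \right)} - a = \frac{20}{3} - 2 i \sqrt{1687}$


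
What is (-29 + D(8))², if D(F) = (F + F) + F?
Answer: 25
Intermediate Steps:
D(F) = 3*F (D(F) = 2*F + F = 3*F)
(-29 + D(8))² = (-29 + 3*8)² = (-29 + 24)² = (-5)² = 25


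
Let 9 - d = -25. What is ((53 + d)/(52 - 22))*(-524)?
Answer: -7598/5 ≈ -1519.6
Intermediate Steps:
d = 34 (d = 9 - 1*(-25) = 9 + 25 = 34)
((53 + d)/(52 - 22))*(-524) = ((53 + 34)/(52 - 22))*(-524) = (87/30)*(-524) = (87*(1/30))*(-524) = (29/10)*(-524) = -7598/5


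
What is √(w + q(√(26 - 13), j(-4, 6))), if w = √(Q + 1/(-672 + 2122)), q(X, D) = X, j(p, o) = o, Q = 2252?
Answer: √(290*√189393258 + 84100*√13)/290 ≈ 7.1457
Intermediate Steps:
w = √189393258/290 (w = √(2252 + 1/(-672 + 2122)) = √(2252 + 1/1450) = √(3265401/1450) = √189393258/290 ≈ 47.455)
√(w + q(√(26 - 13), j(-4, 6))) = √(√189393258/290 + √(26 - 13)) = √(√189393258/290 + √13) = √(√13 + √189393258/290)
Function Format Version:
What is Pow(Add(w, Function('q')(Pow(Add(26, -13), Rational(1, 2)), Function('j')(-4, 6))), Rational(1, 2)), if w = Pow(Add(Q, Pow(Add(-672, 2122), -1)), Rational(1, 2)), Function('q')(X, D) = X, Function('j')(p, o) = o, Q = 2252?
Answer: Mul(Rational(1, 290), Pow(Add(Mul(290, Pow(189393258, Rational(1, 2))), Mul(84100, Pow(13, Rational(1, 2)))), Rational(1, 2))) ≈ 7.1457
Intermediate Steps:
w = Mul(Rational(1, 290), Pow(189393258, Rational(1, 2))) (w = Pow(Add(2252, Pow(Add(-672, 2122), -1)), Rational(1, 2)) = Pow(Add(2252, Pow(1450, -1)), Rational(1, 2)) = Pow(Add(2252, Rational(1, 1450)), Rational(1, 2)) = Pow(Rational(3265401, 1450), Rational(1, 2)) = Mul(Rational(1, 290), Pow(189393258, Rational(1, 2))) ≈ 47.455)
Pow(Add(w, Function('q')(Pow(Add(26, -13), Rational(1, 2)), Function('j')(-4, 6))), Rational(1, 2)) = Pow(Add(Mul(Rational(1, 290), Pow(189393258, Rational(1, 2))), Pow(Add(26, -13), Rational(1, 2))), Rational(1, 2)) = Pow(Add(Mul(Rational(1, 290), Pow(189393258, Rational(1, 2))), Pow(13, Rational(1, 2))), Rational(1, 2)) = Pow(Add(Pow(13, Rational(1, 2)), Mul(Rational(1, 290), Pow(189393258, Rational(1, 2)))), Rational(1, 2))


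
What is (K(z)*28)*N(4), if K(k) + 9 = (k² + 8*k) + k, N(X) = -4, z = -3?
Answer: 3024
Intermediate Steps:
K(k) = -9 + k² + 9*k (K(k) = -9 + ((k² + 8*k) + k) = -9 + (k² + 9*k) = -9 + k² + 9*k)
(K(z)*28)*N(4) = ((-9 + (-3)² + 9*(-3))*28)*(-4) = ((-9 + 9 - 27)*28)*(-4) = -27*28*(-4) = -756*(-4) = 3024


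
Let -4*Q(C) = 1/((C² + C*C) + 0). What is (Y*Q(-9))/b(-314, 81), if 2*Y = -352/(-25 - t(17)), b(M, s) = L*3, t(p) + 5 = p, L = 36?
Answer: -11/161838 ≈ -6.7969e-5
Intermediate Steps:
t(p) = -5 + p
b(M, s) = 108 (b(M, s) = 36*3 = 108)
Y = 176/37 (Y = (-352/(-25 - (-5 + 17)))/2 = (-352/(-25 - 1*12))/2 = (-352/(-25 - 12))/2 = (-352/(-37))/2 = (-352*(-1/37))/2 = (½)*(352/37) = 176/37 ≈ 4.7568)
Q(C) = -1/(8*C²) (Q(C) = -1/(4*((C² + C*C) + 0)) = -1/(4*((C² + C²) + 0)) = -1/(4*(2*C² + 0)) = -1/(4*(2*C²)) = -1/(2*C²)/4 = -1/(8*C²))
(Y*Q(-9))/b(-314, 81) = (176*(-⅛/(-9)²)/37)/108 = (176*(-⅛*1/81)/37)*(1/108) = ((176/37)*(-1/648))*(1/108) = -22/2997*1/108 = -11/161838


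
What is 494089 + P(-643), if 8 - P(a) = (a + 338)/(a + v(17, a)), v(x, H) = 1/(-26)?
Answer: 8260799813/16719 ≈ 4.9410e+5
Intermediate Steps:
v(x, H) = -1/26
P(a) = 8 - (338 + a)/(-1/26 + a) (P(a) = 8 - (a + 338)/(a - 1/26) = 8 - (338 + a)/(-1/26 + a))
494089 + P(-643) = 494089 + 2*(-4398 + 91*(-643))/(-1 + 26*(-643)) = 494089 + 2*(-4398 - 58513)/(-1 - 16718) = 494089 + 2*(-62911)/(-16719) = 494089 + 2*(-1/16719)*(-62911) = 494089 + 125822/16719 = 8260799813/16719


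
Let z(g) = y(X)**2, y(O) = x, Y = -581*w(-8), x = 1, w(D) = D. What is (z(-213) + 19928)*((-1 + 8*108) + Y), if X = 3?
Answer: 109828719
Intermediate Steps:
Y = 4648 (Y = -581*(-8) = 4648)
y(O) = 1
z(g) = 1 (z(g) = 1**2 = 1)
(z(-213) + 19928)*((-1 + 8*108) + Y) = (1 + 19928)*((-1 + 8*108) + 4648) = 19929*((-1 + 864) + 4648) = 19929*(863 + 4648) = 19929*5511 = 109828719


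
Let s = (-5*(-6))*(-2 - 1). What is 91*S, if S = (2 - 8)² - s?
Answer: 11466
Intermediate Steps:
s = -90 (s = 30*(-3) = -90)
S = 126 (S = (2 - 8)² - 1*(-90) = (-6)² + 90 = 36 + 90 = 126)
91*S = 91*126 = 11466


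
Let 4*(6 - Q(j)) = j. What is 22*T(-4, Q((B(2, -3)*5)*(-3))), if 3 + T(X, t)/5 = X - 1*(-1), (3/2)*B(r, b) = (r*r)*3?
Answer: -660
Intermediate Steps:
B(r, b) = 2*r² (B(r, b) = 2*((r*r)*3)/3 = 2*(r²*3)/3 = 2*(3*r²)/3 = 2*r²)
Q(j) = 6 - j/4
T(X, t) = -10 + 5*X (T(X, t) = -15 + 5*(X - 1*(-1)) = -15 + 5*(X + 1) = -15 + 5*(1 + X) = -15 + (5 + 5*X) = -10 + 5*X)
22*T(-4, Q((B(2, -3)*5)*(-3))) = 22*(-10 + 5*(-4)) = 22*(-10 - 20) = 22*(-30) = -660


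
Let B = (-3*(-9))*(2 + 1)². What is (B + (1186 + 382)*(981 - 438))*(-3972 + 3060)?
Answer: -776720304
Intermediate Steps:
B = 243 (B = 27*3² = 27*9 = 243)
(B + (1186 + 382)*(981 - 438))*(-3972 + 3060) = (243 + (1186 + 382)*(981 - 438))*(-3972 + 3060) = (243 + 1568*543)*(-912) = (243 + 851424)*(-912) = 851667*(-912) = -776720304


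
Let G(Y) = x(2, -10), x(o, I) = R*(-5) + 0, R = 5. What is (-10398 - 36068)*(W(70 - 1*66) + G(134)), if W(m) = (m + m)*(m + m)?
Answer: -1812174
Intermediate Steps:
x(o, I) = -25 (x(o, I) = 5*(-5) + 0 = -25 + 0 = -25)
G(Y) = -25
W(m) = 4*m² (W(m) = (2*m)*(2*m) = 4*m²)
(-10398 - 36068)*(W(70 - 1*66) + G(134)) = (-10398 - 36068)*(4*(70 - 1*66)² - 25) = -46466*(4*(70 - 66)² - 25) = -46466*(4*4² - 25) = -46466*(4*16 - 25) = -46466*(64 - 25) = -46466*39 = -1812174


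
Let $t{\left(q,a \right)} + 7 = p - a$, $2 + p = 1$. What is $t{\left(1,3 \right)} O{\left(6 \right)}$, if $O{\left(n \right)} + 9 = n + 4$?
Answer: $-11$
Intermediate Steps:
$p = -1$ ($p = -2 + 1 = -1$)
$t{\left(q,a \right)} = -8 - a$ ($t{\left(q,a \right)} = -7 - \left(1 + a\right) = -8 - a$)
$O{\left(n \right)} = -5 + n$ ($O{\left(n \right)} = -9 + \left(n + 4\right) = -9 + \left(4 + n\right) = -5 + n$)
$t{\left(1,3 \right)} O{\left(6 \right)} = \left(-8 - 3\right) \left(-5 + 6\right) = \left(-8 - 3\right) 1 = \left(-11\right) 1 = -11$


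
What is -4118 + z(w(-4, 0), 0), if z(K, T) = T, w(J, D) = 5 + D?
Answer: -4118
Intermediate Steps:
-4118 + z(w(-4, 0), 0) = -4118 + 0 = -4118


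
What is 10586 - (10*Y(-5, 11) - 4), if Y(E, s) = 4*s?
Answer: 10150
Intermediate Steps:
10586 - (10*Y(-5, 11) - 4) = 10586 - (10*(4*11) - 4) = 10586 - (10*44 - 4) = 10586 - (440 - 4) = 10586 - 1*436 = 10586 - 436 = 10150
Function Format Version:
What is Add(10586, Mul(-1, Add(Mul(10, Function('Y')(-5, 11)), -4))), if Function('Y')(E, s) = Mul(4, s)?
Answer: 10150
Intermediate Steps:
Add(10586, Mul(-1, Add(Mul(10, Function('Y')(-5, 11)), -4))) = Add(10586, Mul(-1, Add(Mul(10, Mul(4, 11)), -4))) = Add(10586, Mul(-1, Add(Mul(10, 44), -4))) = Add(10586, Mul(-1, Add(440, -4))) = Add(10586, Mul(-1, 436)) = Add(10586, -436) = 10150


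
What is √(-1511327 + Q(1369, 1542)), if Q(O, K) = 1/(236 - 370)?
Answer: I*√27137387746/134 ≈ 1229.4*I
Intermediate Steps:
Q(O, K) = -1/134 (Q(O, K) = 1/(-134) = -1/134)
√(-1511327 + Q(1369, 1542)) = √(-1511327 - 1/134) = √(-202517819/134) = I*√27137387746/134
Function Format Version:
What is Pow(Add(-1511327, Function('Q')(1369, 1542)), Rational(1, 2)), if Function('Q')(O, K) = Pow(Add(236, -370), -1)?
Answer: Mul(Rational(1, 134), I, Pow(27137387746, Rational(1, 2))) ≈ Mul(1229.4, I)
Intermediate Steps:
Function('Q')(O, K) = Rational(-1, 134) (Function('Q')(O, K) = Pow(-134, -1) = Rational(-1, 134))
Pow(Add(-1511327, Function('Q')(1369, 1542)), Rational(1, 2)) = Pow(Add(-1511327, Rational(-1, 134)), Rational(1, 2)) = Pow(Rational(-202517819, 134), Rational(1, 2)) = Mul(Rational(1, 134), I, Pow(27137387746, Rational(1, 2)))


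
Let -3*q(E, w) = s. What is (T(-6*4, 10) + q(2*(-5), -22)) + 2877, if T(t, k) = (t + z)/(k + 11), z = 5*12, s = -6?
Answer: 20165/7 ≈ 2880.7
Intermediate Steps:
q(E, w) = 2 (q(E, w) = -⅓*(-6) = 2)
z = 60
T(t, k) = (60 + t)/(11 + k) (T(t, k) = (t + 60)/(k + 11) = (60 + t)/(11 + k))
(T(-6*4, 10) + q(2*(-5), -22)) + 2877 = ((60 - 6*4)/(11 + 10) + 2) + 2877 = ((60 - 24)/21 + 2) + 2877 = ((1/21)*36 + 2) + 2877 = (12/7 + 2) + 2877 = 26/7 + 2877 = 20165/7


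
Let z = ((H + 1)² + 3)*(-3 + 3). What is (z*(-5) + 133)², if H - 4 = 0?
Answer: 17689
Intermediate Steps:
H = 4 (H = 4 + 0 = 4)
z = 0 (z = ((4 + 1)² + 3)*(-3 + 3) = (5² + 3)*0 = (25 + 3)*0 = 28*0 = 0)
(z*(-5) + 133)² = (0*(-5) + 133)² = (0 + 133)² = 133² = 17689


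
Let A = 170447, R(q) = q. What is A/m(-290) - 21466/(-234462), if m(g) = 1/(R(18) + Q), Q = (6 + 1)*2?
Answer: 639413522957/117231 ≈ 5.4543e+6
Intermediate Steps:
Q = 14 (Q = 7*2 = 14)
m(g) = 1/32 (m(g) = 1/(18 + 14) = 1/32)
A/m(-290) - 21466/(-234462) = 170447/(1/32) - 21466/(-234462) = 170447*32 - 21466*(-1/234462) = 5454304 + 10733/117231 = 639413522957/117231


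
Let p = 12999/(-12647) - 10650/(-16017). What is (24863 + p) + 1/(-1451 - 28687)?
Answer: 50595169839476051/2034988071954 ≈ 24863.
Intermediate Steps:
p = -24504811/67522333 (p = 12999*(-1/12647) - 10650*(-1/16017) = -12999/12647 + 3550/5339 = -24504811/67522333 ≈ -0.36291)
(24863 + p) + 1/(-1451 - 28687) = (24863 - 24504811/67522333) + 1/(-1451 - 28687) = 1678783260568/67522333 + 1/(-30138) = 1678783260568/67522333 - 1/30138 = 50595169839476051/2034988071954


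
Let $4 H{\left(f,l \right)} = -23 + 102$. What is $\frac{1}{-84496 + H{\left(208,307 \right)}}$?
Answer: $- \frac{4}{337905} \approx -1.1838 \cdot 10^{-5}$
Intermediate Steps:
$H{\left(f,l \right)} = \frac{79}{4}$ ($H{\left(f,l \right)} = \frac{-23 + 102}{4} = \frac{1}{4} \cdot 79 = \frac{79}{4}$)
$\frac{1}{-84496 + H{\left(208,307 \right)}} = \frac{1}{-84496 + \frac{79}{4}} = \frac{1}{- \frac{337905}{4}} = - \frac{4}{337905}$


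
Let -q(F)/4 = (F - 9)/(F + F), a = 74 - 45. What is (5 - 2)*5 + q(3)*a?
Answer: 131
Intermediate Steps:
a = 29
q(F) = -2*(-9 + F)/F (q(F) = -4*(F - 9)/(F + F) = -4*(-9 + F)/(2*F) = -4*(-9 + F)*1/(2*F) = -2*(-9 + F)/F)
(5 - 2)*5 + q(3)*a = (5 - 2)*5 + (-2 + 18/3)*29 = 3*5 + (-2 + 18*(⅓))*29 = 15 + (-2 + 6)*29 = 15 + 4*29 = 15 + 116 = 131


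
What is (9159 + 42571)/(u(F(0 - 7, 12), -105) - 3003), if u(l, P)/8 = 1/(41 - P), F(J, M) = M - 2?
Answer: -755258/43843 ≈ -17.226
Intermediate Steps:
F(J, M) = -2 + M
u(l, P) = 8/(41 - P)
(9159 + 42571)/(u(F(0 - 7, 12), -105) - 3003) = (9159 + 42571)/(-8/(-41 - 105) - 3003) = 51730/(-8/(-146) - 3003) = 51730/(-8*(-1/146) - 3003) = 51730/(4/73 - 3003) = 51730/(-219215/73) = 51730*(-73/219215) = -755258/43843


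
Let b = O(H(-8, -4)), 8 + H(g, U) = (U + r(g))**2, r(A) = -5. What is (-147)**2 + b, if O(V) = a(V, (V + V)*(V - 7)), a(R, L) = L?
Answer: 31245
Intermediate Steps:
H(g, U) = -8 + (-5 + U)**2 (H(g, U) = -8 + (U - 5)**2 = -8 + (-5 + U)**2)
O(V) = 2*V*(-7 + V) (O(V) = (V + V)*(V - 7) = (2*V)*(-7 + V) = 2*V*(-7 + V))
b = 9636 (b = 2*(-8 + (-5 - 4)**2)*(-7 + (-8 + (-5 - 4)**2)) = 2*(-8 + (-9)**2)*(-7 + (-8 + (-9)**2)) = 2*(-8 + 81)*(-7 + (-8 + 81)) = 2*73*(-7 + 73) = 2*73*66 = 9636)
(-147)**2 + b = (-147)**2 + 9636 = 21609 + 9636 = 31245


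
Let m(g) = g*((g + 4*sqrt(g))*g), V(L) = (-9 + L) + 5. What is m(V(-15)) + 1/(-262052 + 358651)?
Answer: -662572540/96599 + 1444*I*sqrt(19) ≈ -6859.0 + 6294.3*I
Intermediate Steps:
V(L) = -4 + L
m(g) = g**2*(g + 4*sqrt(g)) (m(g) = g*(g*(g + 4*sqrt(g))) = g**2*(g + 4*sqrt(g)))
m(V(-15)) + 1/(-262052 + 358651) = ((-4 - 15)**3 + 4*(-4 - 15)**(5/2)) + 1/(-262052 + 358651) = ((-19)**3 + 4*(-19)**(5/2)) + 1/96599 = (-6859 + 4*(361*I*sqrt(19))) + 1/96599 = (-6859 + 1444*I*sqrt(19)) + 1/96599 = -662572540/96599 + 1444*I*sqrt(19)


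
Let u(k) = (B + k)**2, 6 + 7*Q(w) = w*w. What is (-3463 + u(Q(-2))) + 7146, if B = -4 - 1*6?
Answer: 185651/49 ≈ 3788.8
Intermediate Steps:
B = -10 (B = -4 - 6 = -10)
Q(w) = -6/7 + w**2/7 (Q(w) = -6/7 + (w*w)/7 = -6/7 + w**2/7)
u(k) = (-10 + k)**2
(-3463 + u(Q(-2))) + 7146 = (-3463 + (-10 + (-6/7 + (1/7)*(-2)**2))**2) + 7146 = (-3463 + (-10 + (-6/7 + (1/7)*4))**2) + 7146 = (-3463 + (-10 + (-6/7 + 4/7))**2) + 7146 = (-3463 + (-10 - 2/7)**2) + 7146 = (-3463 + (-72/7)**2) + 7146 = (-3463 + 5184/49) + 7146 = -164503/49 + 7146 = 185651/49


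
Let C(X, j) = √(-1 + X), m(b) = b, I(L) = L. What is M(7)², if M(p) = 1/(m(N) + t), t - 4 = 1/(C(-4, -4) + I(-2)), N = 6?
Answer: (-I + 4*√5)/(-139*I + 380*√5) ≈ 0.010439 + 0.00053087*I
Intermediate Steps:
t = 4 + 1/(-2 + I*√5) (t = 4 + 1/(√(-1 - 4) - 2) = 4 + 1/(√(-5) - 2) = 4 + 1/(I*√5 - 2) = 4 + 1/(-2 + I*√5) ≈ 3.7778 - 0.24845*I)
M(p) = 1/(88/9 - I*√5/9) (M(p) = 1/(6 + (34/9 - I*√5/9)) = 1/(88/9 - I*√5/9))
M(7)² = (88/861 + I*√5/861)²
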